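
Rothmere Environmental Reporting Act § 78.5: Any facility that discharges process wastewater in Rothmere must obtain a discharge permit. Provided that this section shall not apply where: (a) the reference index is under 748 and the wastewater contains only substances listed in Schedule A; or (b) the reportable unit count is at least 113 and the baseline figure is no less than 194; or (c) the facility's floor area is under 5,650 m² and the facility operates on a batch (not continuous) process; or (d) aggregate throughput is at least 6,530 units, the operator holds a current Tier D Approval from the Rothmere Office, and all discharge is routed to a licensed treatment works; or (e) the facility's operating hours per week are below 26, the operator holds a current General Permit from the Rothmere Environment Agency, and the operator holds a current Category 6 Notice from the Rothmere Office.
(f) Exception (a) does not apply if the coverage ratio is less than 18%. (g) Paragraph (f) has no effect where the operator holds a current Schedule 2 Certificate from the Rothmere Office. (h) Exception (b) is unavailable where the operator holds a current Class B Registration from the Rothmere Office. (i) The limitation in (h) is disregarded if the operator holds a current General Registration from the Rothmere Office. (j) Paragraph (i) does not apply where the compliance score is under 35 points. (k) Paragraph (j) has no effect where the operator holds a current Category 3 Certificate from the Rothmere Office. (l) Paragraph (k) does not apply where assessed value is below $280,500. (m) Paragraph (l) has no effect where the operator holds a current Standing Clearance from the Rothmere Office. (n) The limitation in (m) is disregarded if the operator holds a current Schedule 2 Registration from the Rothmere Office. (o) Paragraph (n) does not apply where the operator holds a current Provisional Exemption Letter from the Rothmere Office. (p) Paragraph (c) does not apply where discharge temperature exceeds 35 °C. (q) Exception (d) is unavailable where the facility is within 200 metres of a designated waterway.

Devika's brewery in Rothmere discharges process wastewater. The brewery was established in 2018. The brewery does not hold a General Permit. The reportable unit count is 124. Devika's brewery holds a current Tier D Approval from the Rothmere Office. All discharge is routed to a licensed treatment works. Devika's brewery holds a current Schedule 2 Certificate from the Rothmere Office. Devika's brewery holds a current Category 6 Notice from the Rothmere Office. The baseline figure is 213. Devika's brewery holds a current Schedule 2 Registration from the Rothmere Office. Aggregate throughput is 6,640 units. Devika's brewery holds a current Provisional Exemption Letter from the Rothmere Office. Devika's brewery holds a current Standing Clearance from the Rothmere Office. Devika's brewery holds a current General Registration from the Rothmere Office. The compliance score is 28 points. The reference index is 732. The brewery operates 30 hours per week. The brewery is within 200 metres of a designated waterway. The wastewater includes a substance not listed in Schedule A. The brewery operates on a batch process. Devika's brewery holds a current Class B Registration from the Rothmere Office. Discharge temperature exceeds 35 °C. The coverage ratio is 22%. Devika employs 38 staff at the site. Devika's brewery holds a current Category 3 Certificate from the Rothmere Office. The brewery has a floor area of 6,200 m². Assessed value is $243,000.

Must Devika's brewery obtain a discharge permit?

Exception (a) requires that the wastewater contains only substances listed in Schedule A; but the wastewater includes a non-Schedule-A substance, so (a) is unavailable.
All of (b)'s requirements are met (the reportable unit count is 124, meeting the 113 threshold; the baseline figure is 213, meeting the 194 threshold). Applying paragraphs (h)–(o): (h) applies (a current Class B Registration is held), but yields to (i): (i) operates against (h): a current General Registration is held. (j) is engaged (the compliance score is 28 points, under the 35 points limit), but is overridden by (k): (k) operates against (j): a current Category 3 Certificate is held. (l) operates (assessed value is $243,000, below the $280,500 limit), but is set aside by (m): (m) operates against (l): a current Standing Clearance is held. (n) operates (a current Schedule 2 Registration is held), but is set aside by (o): (o) operates against (n): a current Provisional Exemption Letter is held. Exception (b) stands.
Exception (c) does not apply: the facility's floor area is 6,200 m², not under 5,650 m².
Exception (d): aggregate throughput is 6,640 units, meeting the 6,530 units threshold; a current Tier D Approval is held; discharge is routed to a licensed treatment works — every condition holds. But applying paragraph (q): (q) operates against (d): the brewery is within 200 m of a designated waterway. (d) is therefore removed.
Exception (e) fails — the facility's operating hours per week are 30, not below 26.

No — exception (b) applies; Devika's brewery is not required to obtain a discharge permit.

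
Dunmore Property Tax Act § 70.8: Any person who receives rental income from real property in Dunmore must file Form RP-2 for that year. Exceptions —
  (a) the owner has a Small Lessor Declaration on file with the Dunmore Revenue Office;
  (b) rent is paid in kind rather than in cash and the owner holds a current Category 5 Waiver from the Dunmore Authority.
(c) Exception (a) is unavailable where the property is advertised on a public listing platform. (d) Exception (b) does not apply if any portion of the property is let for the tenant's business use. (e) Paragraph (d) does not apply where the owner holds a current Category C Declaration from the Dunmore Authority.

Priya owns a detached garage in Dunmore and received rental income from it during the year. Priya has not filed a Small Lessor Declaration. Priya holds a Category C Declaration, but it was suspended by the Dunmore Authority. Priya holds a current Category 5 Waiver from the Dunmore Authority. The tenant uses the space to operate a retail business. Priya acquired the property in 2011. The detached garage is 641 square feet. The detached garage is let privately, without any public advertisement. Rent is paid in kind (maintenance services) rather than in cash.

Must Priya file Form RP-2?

Yes — Priya must file Form RP-2.

Exception (a) does not apply: no Small Lessor Declaration is on file.
Exception (b) is satisfied on its face — rent is paid in kind; a current Category 5 Waiver is held. Turning to paragraphs (d)–(e): (d) operates against (b): the space is let for business use. (e) does not operate here (there is no Category C Declaration in force), so (d) stands. Exception (b) does not apply.
No exception is made out. Priya falls within the general rule.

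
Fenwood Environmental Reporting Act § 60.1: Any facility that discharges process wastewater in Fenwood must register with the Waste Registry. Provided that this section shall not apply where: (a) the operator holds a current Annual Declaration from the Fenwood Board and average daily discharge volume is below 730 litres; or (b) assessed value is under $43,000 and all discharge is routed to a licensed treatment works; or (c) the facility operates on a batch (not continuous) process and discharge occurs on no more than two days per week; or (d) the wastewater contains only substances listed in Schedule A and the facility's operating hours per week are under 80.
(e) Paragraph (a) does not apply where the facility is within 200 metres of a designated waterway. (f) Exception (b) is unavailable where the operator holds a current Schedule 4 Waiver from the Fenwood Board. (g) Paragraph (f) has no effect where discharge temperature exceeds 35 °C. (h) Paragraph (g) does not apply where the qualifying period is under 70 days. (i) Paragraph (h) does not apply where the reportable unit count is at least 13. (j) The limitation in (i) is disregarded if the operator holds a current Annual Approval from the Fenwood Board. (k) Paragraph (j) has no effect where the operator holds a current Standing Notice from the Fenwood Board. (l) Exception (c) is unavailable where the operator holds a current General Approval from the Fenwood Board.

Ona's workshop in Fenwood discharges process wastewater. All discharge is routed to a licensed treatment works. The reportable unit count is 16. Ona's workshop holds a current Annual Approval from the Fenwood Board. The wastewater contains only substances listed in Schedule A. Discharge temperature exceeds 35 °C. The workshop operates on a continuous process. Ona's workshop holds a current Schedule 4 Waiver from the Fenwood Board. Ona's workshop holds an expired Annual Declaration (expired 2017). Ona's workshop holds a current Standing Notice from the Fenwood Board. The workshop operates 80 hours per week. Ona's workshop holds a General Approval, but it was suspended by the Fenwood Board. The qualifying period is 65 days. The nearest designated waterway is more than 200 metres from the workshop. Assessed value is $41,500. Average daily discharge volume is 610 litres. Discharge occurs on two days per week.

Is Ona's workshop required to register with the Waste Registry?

No — exception (b) applies; Ona's workshop is not required to register with the Waste Registry.

Exception (a) does not apply: there is no Annual Declaration in force.
All of (b)'s requirements are met (assessed value is $41,500, under the $43,000 limit; discharge is routed to a licensed treatment works). Under paragraphs (f)–(k): (f) would limit (b) — a current Schedule 4 Waiver is held — but (g) sets (f) aside: (g) is triggered — discharge temperature exceeds 35 °C. (h) is triggered (the qualifying period is 65 days, under the 70 days limit), but is itself disapplied by (i): (i) operates against (h): the reportable unit count is 16, meeting the 13 threshold. (j) applies (a current Annual Approval is held), but yields to (k): (k) operates against (j): a current Standing Notice is held. (b) remains available.
Exception (c) fails — the facility operates on a continuous process.
Exception (d) requires that the facility's operating hours per week are under 80; but the facility's operating hours per week are 80, not under 80, so (d) is unavailable.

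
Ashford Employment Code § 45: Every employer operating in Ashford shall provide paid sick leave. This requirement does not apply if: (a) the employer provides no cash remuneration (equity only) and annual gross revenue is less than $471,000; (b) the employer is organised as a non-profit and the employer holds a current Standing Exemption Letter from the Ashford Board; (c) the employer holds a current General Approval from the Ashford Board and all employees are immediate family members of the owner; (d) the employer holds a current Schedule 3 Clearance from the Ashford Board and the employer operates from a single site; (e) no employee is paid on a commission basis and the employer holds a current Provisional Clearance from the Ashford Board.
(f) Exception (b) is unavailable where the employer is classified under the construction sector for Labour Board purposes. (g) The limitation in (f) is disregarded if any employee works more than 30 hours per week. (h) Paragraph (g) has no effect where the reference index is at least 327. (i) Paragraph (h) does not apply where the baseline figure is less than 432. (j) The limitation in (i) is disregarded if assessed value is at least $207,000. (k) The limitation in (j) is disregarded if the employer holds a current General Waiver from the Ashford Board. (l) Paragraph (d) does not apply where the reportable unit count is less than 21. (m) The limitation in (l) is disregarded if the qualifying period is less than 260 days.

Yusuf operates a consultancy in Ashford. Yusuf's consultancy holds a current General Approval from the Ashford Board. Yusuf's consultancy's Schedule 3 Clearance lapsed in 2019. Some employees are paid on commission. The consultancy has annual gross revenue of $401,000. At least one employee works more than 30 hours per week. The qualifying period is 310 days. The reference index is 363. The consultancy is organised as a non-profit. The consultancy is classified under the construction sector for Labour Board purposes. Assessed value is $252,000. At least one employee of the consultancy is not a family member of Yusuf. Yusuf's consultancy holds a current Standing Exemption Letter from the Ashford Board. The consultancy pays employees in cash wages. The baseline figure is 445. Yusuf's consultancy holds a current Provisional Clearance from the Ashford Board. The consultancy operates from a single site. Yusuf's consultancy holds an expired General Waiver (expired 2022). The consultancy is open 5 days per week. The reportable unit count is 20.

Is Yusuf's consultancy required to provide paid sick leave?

Exception (a) requires that the employer provides no cash remuneration (equity only); but employees are paid cash wages, so (a) is unavailable.
Exception (b) is satisfied on its face — the employer is a non-profit; a current Standing Exemption Letter is held. But: (f) is triggered — the consultancy is classified under the construction sector. (g) applies (at least one employee exceeds 30 hours/week), but is set aside by (h): (h) operates against (g): the reference index is 363, meeting the 327 threshold. (i) is not triggered (the baseline figure is 445, not less than 432), so (h) stands. So (b) is unavailable.
Exception (c) does not apply: at least one employee is not a family member.
Exception (d) does not apply: the Schedule 3 Clearance is not current.
Exception (e) does not apply: some employees are paid on commission.
No exception applies. The general rule governs.

Yes — Yusuf's consultancy must provide paid sick leave.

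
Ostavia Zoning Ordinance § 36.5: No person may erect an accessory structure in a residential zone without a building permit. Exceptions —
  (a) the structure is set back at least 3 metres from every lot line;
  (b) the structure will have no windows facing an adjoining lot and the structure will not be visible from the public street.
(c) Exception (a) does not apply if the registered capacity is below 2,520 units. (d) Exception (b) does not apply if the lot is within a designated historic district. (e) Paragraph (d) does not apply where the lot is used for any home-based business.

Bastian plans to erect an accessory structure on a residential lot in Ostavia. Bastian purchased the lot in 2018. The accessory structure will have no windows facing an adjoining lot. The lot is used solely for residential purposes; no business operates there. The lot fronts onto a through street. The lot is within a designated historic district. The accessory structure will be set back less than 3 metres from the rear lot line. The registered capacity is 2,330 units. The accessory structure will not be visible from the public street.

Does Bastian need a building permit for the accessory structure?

Yes — Bastian must obtain a building permit.

Exception (a) does not apply: the rear setback is under 3 m.
Exception (b): no windows face an adjoining lot; the structure will not be visible from the street — every condition holds. However, paragraphs (d)–(e) must be considered: (d) applies — the lot is in a historic district. (e), which would lift (d), is not triggered — the lot is solely residential. (b) is therefore removed.
None of the exceptions is available; § 36.5 applies in full.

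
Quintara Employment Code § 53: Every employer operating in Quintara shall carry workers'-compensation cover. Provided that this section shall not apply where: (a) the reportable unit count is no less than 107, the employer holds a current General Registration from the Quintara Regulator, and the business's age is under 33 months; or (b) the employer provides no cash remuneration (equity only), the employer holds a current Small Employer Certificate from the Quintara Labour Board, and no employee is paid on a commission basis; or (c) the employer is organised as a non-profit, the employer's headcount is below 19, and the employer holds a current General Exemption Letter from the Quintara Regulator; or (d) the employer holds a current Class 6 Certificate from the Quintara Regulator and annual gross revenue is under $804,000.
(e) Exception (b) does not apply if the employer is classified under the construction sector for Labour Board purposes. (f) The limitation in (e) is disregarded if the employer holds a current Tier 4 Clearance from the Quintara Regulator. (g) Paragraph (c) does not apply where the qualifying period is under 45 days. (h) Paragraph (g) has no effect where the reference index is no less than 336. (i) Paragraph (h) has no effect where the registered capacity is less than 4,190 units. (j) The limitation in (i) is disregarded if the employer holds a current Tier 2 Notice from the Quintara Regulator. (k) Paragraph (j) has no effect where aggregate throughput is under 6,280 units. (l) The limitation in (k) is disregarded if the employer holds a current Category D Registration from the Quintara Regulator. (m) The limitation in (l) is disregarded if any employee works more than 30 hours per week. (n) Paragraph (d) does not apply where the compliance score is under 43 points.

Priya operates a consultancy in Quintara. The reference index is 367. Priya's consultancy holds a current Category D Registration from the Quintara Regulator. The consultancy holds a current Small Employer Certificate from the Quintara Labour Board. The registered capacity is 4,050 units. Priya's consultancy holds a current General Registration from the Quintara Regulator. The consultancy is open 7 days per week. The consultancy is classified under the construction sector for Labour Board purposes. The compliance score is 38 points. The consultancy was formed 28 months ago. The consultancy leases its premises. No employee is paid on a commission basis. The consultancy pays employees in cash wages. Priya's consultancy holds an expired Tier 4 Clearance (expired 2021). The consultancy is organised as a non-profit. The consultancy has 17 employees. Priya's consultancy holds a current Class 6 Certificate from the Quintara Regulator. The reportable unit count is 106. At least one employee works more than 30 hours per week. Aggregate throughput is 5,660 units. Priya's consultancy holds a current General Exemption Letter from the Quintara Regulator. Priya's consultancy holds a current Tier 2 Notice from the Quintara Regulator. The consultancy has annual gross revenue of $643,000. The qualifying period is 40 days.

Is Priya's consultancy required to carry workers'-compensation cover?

Exception (a) requires that the reportable unit count is no less than 107; but the reportable unit count is 106, short of 107, so (a) is unavailable.
Exception (b) fails — employees are paid cash wages.
Exception (c) is satisfied on its face — the employer is a non-profit; the employer's headcount is 17, below the 19 limit; a current General Exemption Letter is held. But: (g) operates against (c): the qualifying period is 40 days, under the 45 days limit. (h) is triggered (the reference index is 367, meeting the 336 threshold), but is displaced by (i): (i) operates against (h): the registered capacity is 4,050 units, less than the 4,190 units limit. (j) would limit (i) — a current Tier 2 Notice is held — but (k) sets (j) aside: (k) operates — aggregate throughput is 5,660 units, under the 6,280 units limit. (l) would limit (k) — a current Category D Registration is held — but (m) sets (l) aside: (m) operates against (l): at least one employee exceeds 30 hours/week. So (c) is unavailable.
All of (d)'s requirements are met (a current Class 6 Certificate is held; annual gross revenue is $643,000, under the $804,000 limit). But: (n) applies — the compliance score is 38 points, under the 43 points limit. (d) is therefore removed.
No exception applies. The general rule governs.

Yes — Priya's consultancy must carry workers'-compensation cover.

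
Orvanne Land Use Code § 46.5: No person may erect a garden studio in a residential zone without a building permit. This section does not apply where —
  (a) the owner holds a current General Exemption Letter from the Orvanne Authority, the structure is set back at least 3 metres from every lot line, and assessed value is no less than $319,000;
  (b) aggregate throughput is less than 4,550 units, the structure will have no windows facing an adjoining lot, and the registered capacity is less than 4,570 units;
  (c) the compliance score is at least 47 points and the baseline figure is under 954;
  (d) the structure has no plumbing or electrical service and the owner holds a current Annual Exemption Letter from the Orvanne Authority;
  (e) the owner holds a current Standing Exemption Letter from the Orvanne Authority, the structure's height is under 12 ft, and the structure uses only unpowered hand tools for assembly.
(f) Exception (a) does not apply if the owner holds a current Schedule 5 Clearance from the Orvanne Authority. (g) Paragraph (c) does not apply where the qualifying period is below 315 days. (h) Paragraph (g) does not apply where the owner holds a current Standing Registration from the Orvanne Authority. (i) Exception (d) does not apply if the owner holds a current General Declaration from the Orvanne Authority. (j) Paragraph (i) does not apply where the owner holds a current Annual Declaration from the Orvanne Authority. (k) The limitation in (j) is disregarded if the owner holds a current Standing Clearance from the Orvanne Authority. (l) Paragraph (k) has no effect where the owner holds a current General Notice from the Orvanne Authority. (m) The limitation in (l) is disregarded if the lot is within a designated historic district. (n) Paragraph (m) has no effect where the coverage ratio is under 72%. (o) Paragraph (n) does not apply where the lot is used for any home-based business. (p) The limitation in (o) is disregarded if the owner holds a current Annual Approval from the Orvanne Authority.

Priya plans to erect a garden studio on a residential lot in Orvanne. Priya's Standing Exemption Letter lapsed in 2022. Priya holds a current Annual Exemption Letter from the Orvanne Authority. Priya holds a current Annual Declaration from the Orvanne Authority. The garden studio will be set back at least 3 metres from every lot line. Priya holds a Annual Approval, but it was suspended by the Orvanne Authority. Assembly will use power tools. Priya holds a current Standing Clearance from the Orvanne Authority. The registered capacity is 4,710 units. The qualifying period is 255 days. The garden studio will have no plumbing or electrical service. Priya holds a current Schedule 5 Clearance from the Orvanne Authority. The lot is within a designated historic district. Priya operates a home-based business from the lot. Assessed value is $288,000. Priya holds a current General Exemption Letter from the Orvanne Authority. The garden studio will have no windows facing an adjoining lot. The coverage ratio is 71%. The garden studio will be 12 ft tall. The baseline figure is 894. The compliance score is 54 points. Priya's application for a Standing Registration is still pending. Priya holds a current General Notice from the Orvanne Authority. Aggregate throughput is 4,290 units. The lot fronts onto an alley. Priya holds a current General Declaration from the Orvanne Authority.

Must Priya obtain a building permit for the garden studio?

Exception (a) requires that assessed value is no less than $319,000; but assessed value is $288,000, short of $319,000, so (a) is unavailable.
Exception (b) does not apply: the registered capacity is 4,710 units, not less than 4,570 units.
Exception (c) is satisfied on its face — the compliance score is 54 points, meeting the 47 points threshold; the baseline figure is 894, under the 954 limit. However, paragraphs (g)–(h) must be considered: (g) applies — the qualifying period is 255 days, below the 315 days limit. (h) is not engaged (no current Standing Registration is held), so (g) stands. (c) is therefore removed.
Exception (d) is satisfied on its face — there is no plumbing or electrical service; a current Annual Exemption Letter is held. However, paragraphs (i)–(p) must be considered: (i) is engaged — a current General Declaration is held. (j) is engaged (a current Annual Declaration is held), but is set aside by (k): (k) operates against (j): a current Standing Clearance is held. (l) would limit (k) — a current General Notice is held — but (m) sets (l) aside: (m) operates against (l): the lot is in a historic district. (n) would limit (m) — the coverage ratio is 71%, under the 72% limit — but (o) sets (n) aside: (o) operates against (n): a home-based business operates on the lot. (p), which would lift (o), is not engaged — the Annual Approval is not current. So (d) is unavailable.
Exception (e) does not apply: no current Standing Exemption Letter is held.
Every exception is unavailable, so the rule governs.

Yes — Priya must obtain a building permit.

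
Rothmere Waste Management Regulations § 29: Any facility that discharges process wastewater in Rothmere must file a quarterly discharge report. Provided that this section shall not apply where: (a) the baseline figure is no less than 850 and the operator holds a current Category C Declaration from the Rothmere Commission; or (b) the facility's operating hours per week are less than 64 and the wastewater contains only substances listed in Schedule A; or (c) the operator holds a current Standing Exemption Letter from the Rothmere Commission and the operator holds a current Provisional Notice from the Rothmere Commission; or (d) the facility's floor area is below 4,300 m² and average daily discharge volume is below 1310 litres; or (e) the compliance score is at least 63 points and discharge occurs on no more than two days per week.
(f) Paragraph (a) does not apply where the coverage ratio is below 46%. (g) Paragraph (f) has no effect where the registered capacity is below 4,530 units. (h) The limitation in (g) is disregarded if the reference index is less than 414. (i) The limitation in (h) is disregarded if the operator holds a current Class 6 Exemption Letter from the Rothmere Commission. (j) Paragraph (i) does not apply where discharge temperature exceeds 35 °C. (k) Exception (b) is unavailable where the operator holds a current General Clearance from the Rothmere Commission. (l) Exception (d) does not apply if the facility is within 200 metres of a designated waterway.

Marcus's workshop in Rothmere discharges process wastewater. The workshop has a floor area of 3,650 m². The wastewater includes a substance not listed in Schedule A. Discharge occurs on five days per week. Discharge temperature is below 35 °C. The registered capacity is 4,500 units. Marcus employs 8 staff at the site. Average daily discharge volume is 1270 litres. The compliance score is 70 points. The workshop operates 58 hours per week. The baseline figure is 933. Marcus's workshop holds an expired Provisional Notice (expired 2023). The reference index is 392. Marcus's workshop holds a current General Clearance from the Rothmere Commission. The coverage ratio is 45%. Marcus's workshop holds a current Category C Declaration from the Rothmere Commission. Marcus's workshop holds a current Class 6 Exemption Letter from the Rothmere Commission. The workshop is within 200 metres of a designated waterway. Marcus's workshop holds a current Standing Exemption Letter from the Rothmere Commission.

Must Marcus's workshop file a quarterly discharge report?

No — exception (a) applies; Marcus's workshop is not required to file a quarterly discharge report.

All of (a)'s requirements are met (the baseline figure is 933, meeting the 850 threshold; a current Category C Declaration is held). Considering the limiting provisions: (f) is engaged (the coverage ratio is 45%, below the 46% limit), but is itself disapplied by (g): (g) operates — the registered capacity is 4,500 units, below the 4,530 units limit. (h) would limit (g) — the reference index is 392, less than the 414 limit — but (i) sets (h) aside: (i) is triggered — a current Class 6 Exemption Letter is held. (j) is not triggered (discharge temperature is below 35 °C), so (i) stands. (a) remains available.
Exception (b) fails — the wastewater includes a non-Schedule-A substance.
Exception (c) fails — no current Provisional Notice is held.
All of (d)'s requirements are met (the facility's floor area is 3,650 m², below the 4,300 m² limit; average daily discharge volume is 1270 litres, below the 1310 litres limit). But: (l) operates — the workshop is within 200 m of a designated waterway. So (d) is unavailable.
Exception (e) fails — discharge occurs on five days per week.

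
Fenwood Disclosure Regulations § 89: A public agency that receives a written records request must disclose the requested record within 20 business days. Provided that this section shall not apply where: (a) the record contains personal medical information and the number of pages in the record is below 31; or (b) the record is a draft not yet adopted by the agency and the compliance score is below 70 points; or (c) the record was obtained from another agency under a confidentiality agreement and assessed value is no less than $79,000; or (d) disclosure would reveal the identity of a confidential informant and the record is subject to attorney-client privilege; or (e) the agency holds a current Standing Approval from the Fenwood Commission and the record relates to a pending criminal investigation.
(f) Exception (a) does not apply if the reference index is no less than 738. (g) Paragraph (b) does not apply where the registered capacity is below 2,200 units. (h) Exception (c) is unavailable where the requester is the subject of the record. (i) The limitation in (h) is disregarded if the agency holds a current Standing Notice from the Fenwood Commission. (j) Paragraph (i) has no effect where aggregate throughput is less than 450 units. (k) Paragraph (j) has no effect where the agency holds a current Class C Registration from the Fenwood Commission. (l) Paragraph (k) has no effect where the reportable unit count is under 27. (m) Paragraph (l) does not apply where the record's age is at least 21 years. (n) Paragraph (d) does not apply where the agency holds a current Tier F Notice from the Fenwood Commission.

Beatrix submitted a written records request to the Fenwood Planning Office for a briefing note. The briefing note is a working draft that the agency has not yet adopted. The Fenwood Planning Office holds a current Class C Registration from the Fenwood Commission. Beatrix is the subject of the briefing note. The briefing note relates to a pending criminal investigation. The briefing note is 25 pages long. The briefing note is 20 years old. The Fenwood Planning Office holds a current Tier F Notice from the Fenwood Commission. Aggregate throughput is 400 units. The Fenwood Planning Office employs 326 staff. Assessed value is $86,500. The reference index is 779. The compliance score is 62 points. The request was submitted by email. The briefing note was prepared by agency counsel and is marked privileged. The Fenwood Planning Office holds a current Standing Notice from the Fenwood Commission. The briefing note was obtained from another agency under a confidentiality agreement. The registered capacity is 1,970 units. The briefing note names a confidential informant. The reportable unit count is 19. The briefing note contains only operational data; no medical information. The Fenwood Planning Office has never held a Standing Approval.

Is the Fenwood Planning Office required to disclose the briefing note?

Exception (a) fails — the briefing note contains only operational data.
Exception (b) is satisfied on its face — the briefing note is an unadopted draft; the compliance score is 62 points, below the 70 points limit. However, paragraph (g) must be considered: (g) applies — the registered capacity is 1,970 units, below the 2,200 units limit. So (b) is unavailable.
All of (c)'s requirements are met (the briefing note was obtained under a confidentiality agreement; assessed value is $86,500, meeting the $79,000 threshold). Turning to paragraphs (h)–(m): (h) is triggered — Beatrix is the subject of the briefing note. (i) operates (a current Standing Notice is held), but is overridden by (j): (j) operates against (i): aggregate throughput is 400 units, less than the 450 units limit. (k) is engaged (a current Class C Registration is held), but is set aside by (l): (l) is triggered — the reportable unit count is 19, under the 27 limit. (m) is not triggered (the record's age is 20 years, short of 21 years), so (l) stands. (c) is therefore removed.
Exception (d): the briefing note names a confidential informant; the briefing note is privileged — every condition holds. However, paragraph (n) must be considered: (n) operates against (d): a current Tier F Notice is held. Exception (d) does not apply.
Exception (e) requires that the agency holds a current Standing Approval from the Fenwood Commission; but there is no Standing Approval in force, so (e) is unavailable.
No exception displaces § 89.

Yes — the Fenwood Planning Office must disclose the briefing note.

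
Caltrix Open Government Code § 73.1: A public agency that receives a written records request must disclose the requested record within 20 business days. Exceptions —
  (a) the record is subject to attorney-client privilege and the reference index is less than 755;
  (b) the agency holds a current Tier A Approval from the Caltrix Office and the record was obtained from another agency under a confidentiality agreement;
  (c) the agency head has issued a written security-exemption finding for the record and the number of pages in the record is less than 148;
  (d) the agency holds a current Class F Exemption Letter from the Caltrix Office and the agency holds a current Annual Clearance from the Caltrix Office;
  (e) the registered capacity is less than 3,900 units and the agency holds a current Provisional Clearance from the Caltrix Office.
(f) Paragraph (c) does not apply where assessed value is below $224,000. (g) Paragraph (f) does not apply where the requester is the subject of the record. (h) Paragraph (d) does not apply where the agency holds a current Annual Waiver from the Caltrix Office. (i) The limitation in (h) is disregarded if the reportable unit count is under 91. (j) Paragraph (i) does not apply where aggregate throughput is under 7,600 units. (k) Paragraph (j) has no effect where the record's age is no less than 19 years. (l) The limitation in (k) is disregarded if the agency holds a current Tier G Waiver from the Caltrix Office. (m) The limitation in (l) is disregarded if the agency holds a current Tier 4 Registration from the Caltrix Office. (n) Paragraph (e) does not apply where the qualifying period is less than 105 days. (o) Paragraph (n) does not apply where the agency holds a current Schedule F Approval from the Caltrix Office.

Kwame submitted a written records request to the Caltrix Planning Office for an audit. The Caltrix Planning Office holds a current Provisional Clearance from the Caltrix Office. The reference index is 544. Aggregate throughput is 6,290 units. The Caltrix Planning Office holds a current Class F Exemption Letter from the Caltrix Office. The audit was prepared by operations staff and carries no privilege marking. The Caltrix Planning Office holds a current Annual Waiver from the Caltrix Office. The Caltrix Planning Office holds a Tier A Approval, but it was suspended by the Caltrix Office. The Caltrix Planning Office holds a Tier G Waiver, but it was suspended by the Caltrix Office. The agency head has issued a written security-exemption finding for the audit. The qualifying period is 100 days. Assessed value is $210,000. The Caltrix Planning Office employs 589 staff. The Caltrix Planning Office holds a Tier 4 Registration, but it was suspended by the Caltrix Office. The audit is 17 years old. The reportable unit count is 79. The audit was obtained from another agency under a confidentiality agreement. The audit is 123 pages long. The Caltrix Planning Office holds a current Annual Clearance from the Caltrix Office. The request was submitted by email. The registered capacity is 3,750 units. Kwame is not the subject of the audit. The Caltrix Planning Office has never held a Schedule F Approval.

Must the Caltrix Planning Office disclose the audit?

Exception (a) requires that the record is subject to attorney-client privilege; but the audit carries no privilege marking, so (a) is unavailable.
Exception (b) fails — the Tier A Approval is not current.
All of (c)'s requirements are met (a written security-exemption finding has been issued; the number of pages in the record is 123, less than the 148 limit). However, paragraphs (f)–(g) must be considered: (f) operates against (c): assessed value is $210,000, below the $224,000 limit. (g), which would lift (f), is not engaged — Kwame is not the subject of the audit. (c) is therefore removed.
Exception (d): a current Class F Exemption Letter is held; a current Annual Clearance is held — every condition holds. However, paragraphs (h)–(m) must be considered: (h) operates against (d): a current Annual Waiver is held. (i) would limit (h) — the reportable unit count is 79, under the 91 limit — but (j) sets (i) aside: (j) operates against (i): aggregate throughput is 6,290 units, under the 7,600 units limit. (k) is not engaged (the record's age is 17 years, short of 19 years), so (j) stands. (d) is therefore removed.
Exception (e)'s conditions are all satisfied: the registered capacity is 3,750 units, less than the 3,900 units limit; a current Provisional Clearance is held. Turning to paragraphs (n)–(o): (n) is triggered — the qualifying period is 100 days, less than the 105 days limit. (o) is not engaged (there is no Schedule F Approval in force), so (n) stands. (e) is therefore removed.
No exception applies. The general rule governs.

Yes — the Caltrix Planning Office must disclose the audit.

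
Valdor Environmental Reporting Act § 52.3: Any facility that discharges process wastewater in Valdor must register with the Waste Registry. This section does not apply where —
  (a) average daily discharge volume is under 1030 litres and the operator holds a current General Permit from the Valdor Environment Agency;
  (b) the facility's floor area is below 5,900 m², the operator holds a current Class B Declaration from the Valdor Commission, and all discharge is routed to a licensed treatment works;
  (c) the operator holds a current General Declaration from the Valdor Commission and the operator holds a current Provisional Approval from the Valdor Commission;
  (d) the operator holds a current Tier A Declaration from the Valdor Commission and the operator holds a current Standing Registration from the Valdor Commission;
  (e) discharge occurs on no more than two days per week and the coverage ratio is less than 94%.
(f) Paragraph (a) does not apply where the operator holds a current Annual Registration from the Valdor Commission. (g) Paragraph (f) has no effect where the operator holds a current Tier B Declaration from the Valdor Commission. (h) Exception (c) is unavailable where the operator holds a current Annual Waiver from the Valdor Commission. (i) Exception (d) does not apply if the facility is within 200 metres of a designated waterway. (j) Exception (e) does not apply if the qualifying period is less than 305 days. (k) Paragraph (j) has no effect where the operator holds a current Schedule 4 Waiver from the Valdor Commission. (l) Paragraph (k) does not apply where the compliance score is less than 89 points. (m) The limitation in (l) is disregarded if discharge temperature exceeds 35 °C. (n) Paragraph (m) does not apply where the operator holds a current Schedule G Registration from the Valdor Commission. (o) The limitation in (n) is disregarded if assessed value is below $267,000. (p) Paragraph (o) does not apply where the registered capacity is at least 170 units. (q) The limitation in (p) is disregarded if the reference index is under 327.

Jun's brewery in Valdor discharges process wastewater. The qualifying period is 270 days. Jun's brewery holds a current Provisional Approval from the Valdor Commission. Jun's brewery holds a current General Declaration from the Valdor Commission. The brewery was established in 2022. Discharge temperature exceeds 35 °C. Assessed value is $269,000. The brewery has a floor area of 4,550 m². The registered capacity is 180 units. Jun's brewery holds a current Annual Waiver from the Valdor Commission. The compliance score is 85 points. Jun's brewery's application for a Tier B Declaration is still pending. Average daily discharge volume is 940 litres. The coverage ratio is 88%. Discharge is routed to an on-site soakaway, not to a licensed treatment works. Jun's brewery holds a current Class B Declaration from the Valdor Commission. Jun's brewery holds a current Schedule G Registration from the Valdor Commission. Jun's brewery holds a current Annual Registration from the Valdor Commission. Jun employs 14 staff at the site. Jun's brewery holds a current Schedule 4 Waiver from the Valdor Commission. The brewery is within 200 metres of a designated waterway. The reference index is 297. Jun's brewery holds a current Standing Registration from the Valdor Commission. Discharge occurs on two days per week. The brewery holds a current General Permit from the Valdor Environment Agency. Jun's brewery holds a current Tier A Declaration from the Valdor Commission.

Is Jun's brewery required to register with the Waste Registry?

Exception (a)'s conditions are all satisfied: average daily discharge volume is 940 litres, under the 1030 litres limit; a current General Permit is held. However, paragraphs (f)–(g) must be considered: (f) operates — a current Annual Registration is held. (g) is inapplicable (the Tier B Declaration is not current), so (f) stands. So (a) is unavailable.
Exception (b) fails — discharge is not routed to a licensed treatment works.
Exception (c)'s conditions are all satisfied: a current General Declaration is held; a current Provisional Approval is held. But: (h) operates — a current Annual Waiver is held. Exception (c) does not apply.
All of (d)'s requirements are met (a current Tier A Declaration is held; a current Standing Registration is held). However, paragraph (i) must be considered: (i) operates against (d): the brewery is within 200 m of a designated waterway. (d) is therefore removed.
Exception (e)'s conditions are all satisfied: discharge occurs on no more than two days per week; the coverage ratio is 88%, less than the 94% limit. However, paragraphs (j)–(q) must be considered: (j) is engaged — the qualifying period is 270 days, less than the 305 days limit. (k) would limit (j) — a current Schedule 4 Waiver is held — but (l) sets (k) aside: (l) operates against (k): the compliance score is 85 points, less than the 89 points limit. (m) would limit (l) — discharge temperature exceeds 35 °C — but (n) sets (m) aside: (n) is triggered — a current Schedule G Registration is held. (o), which would lift (n), is inapplicable — assessed value is $269,000, not below $267,000. (e) is therefore removed.
None of the exceptions is available; § 52.3 applies in full.

Yes — Jun's brewery must register with the Waste Registry.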